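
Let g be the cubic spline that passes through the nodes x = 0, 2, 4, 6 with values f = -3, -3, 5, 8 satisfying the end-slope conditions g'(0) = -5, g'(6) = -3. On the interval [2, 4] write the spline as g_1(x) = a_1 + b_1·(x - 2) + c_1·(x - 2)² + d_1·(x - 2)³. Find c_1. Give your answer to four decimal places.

Write M_i for g''(x_i). With h_i = 2, 2, 2 and divided differences Δ_i = 0, 4, 3/2, the continuity of g' gives the tridiagonal system
  2·M_0 + 8·M_1 + 2·M_2 = 6(Δ_1 - Δ_0) = 24
  2·M_1 + 8·M_2 + 2·M_3 = 6(Δ_2 - Δ_1) = -15
Clamped end conditions give two more equations: 2h_0·M_0 + h_0·M_1 = 6(Δ_0 - g'(0)) = 30 and h_2·M_2 + 2h_2·M_3 = 6(g'(6) - Δ_2) = -27.
Forward elimination and back-substitution give M_0 = 203/30, M_1 = 22/15, M_2 = -19/30, M_3 = -193/30.
On [2, 4], with g_1(x) = a_1 + b_1·(x - 2) + c_1·(x - 2)² + d_1·(x - 2)³: c_1 = M_1/2 = 11/15, d_1 = (M_2 - M_1)/(6h_1) = -7/40, b_1 = Δ_1 - h_1(2M_1 + M_2)/6 = 97/30.

0.7333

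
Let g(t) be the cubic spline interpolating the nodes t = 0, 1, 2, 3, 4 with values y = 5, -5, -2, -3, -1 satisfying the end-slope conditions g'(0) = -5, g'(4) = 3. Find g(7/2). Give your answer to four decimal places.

Let m_i = g''(x_i). Step sizes h_i = 1, 1, 1, 1; slopes of the chords Δ_i = (y_(i+1) - y_i)/h_i = -10, 3, -1, 2.
  1·m_0 + 4·m_1 + 1·m_2 = 6(Δ_1 - Δ_0) = 78
  1·m_1 + 4·m_2 + 1·m_3 = 6(Δ_2 - Δ_1) = -24
  1·m_2 + 4·m_3 + 1·m_4 = 6(Δ_3 - Δ_2) = 18
Clamped end conditions give two more equations: 2h_0·m_0 + h_0·m_1 = 6(Δ_0 - g'(0)) = -30 and h_3·m_3 + 2h_3·m_4 = 6(g'(4) - Δ_3) = 6.
Hence m_0 = -214/7, m_1 = 218/7, m_2 = -16, m_3 = 62/7, m_4 = -10/7.
On [3, 4], g(t) = -3 - 5/7·(t - 3) + 31/7·(t - 3)² - 12/7·(t - 3)³.
With (t - 3) = 1/2: g(7/2) = -69/28.

-2.4643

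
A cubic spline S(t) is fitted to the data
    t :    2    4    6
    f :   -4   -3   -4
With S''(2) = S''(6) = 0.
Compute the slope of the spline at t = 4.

Let M_i = S''(x_i). Step sizes h_i = 2, 2; slopes of the chords Δ_i = (y_(i+1) - y_i)/h_i = 1/2, -1/2.
  2·M_0 + 8·M_1 + 2·M_2 = 6(Δ_1 - Δ_0) = -6
Natural end conditions: M_0 = M_2 = 0.
Solving the tridiagonal system: M_0 = 0, M_1 = -3/4, M_2 = 0.
On [4, 6], S'(t) = b_1 + 2c_1·(t - 4) + 3d_1·(t - 4)² with b_1 = Δ_1 - h_1(2M_1 + M_2)/6 = 0, c_1 = M_1/2 = -3/8, d_1 = (M_2 - M_1)/(6h_1) = 1/16. So S'(4) = 0.

0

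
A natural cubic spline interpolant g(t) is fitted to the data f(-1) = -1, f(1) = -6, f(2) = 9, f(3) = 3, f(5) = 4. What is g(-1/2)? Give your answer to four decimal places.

Write M_i for g''(x_i). With h_i = 2, 1, 1, 2 and divided differences Δ_i = -5/2, 15, -6, 1/2, the continuity of g' gives the tridiagonal system
  2·M_0 + 6·M_1 + 1·M_2 = 6(Δ_1 - Δ_0) = 105
  1·M_1 + 4·M_2 + 1·M_3 = 6(Δ_2 - Δ_1) = -126
  1·M_2 + 6·M_3 + 2·M_4 = 6(Δ_3 - Δ_2) = 39
Natural end conditions: M_0 = M_4 = 0.
Solving: M_0 = 0, M_1 = 535/22, M_2 = -450/11, M_3 = 293/22, M_4 = 0.
On [-1, 1], g(t) = -1 - 350/33·(t + 1) + 0·(t + 1)² + 535/264·(t + 1)³.
With (t + 1) = 1/2: g(-1/2) = -4259/704.

-6.0497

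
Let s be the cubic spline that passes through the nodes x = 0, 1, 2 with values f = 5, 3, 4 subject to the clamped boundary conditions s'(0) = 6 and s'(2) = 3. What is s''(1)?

Write m_i for s''(x_i). With h_i = 1, 1 and divided differences Δ_i = -2, 1, the continuity of s' gives the tridiagonal system
  1·m_0 + 4·m_1 + 1·m_2 = 6(Δ_1 - Δ_0) = 18
Clamped end conditions give two more equations: 2h_0·m_0 + h_0·m_1 = 6(Δ_0 - s'(0)) = -48 and h_1·m_1 + 2h_1·m_2 = 6(s'(2) - Δ_1) = 12.
Solving the tridiagonal system: m_0 = -30, m_1 = 12, m_2 = 0.

12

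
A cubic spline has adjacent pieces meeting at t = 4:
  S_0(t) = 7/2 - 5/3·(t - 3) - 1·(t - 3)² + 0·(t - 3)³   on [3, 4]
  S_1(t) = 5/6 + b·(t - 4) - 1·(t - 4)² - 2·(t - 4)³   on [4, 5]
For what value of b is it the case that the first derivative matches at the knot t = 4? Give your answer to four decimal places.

-3.6667

S_0'(t) = -5/3 - 2·(t - 3) + 0·(t - 3)², so S_0'(4) = -11/3. On the right, S_1'(4) = b, so b = -11/3.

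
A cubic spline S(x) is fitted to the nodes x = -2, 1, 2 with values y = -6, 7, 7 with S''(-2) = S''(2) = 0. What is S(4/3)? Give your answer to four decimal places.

Let M_i = S''(x_i). Step sizes h_i = 3, 1; slopes of the chords Δ_i = (y_(i+1) - y_i)/h_i = 13/3, 0.
  3·M_0 + 8·M_1 + 1·M_2 = 6(Δ_1 - Δ_0) = -26
Natural end conditions: M_0 = M_2 = 0.
Solving the tridiagonal system: M_0 = 0, M_1 = -13/4, M_2 = 0.
On [1, 2], S(x) = 7 + 13/12·(x - 1) - 13/8·(x - 1)² + 13/24·(x - 1)³.
With (x - 1) = 1/3: S(4/3) = 2333/324.

7.2006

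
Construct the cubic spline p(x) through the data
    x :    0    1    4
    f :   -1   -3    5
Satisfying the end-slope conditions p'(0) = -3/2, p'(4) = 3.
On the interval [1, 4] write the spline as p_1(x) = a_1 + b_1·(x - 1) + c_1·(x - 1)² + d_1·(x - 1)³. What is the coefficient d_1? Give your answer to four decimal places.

Write M_i for p''(x_i). With h_i = 1, 3 and divided differences Δ_i = -2, 8/3, the continuity of p' gives the tridiagonal system
  1·M_0 + 8·M_1 + 3·M_2 = 6(Δ_1 - Δ_0) = 28
Clamped end conditions give two more equations: 2h_0·M_0 + h_0·M_1 = 6(Δ_0 - p'(0)) = -3 and h_1·M_1 + 2h_1·M_2 = 6(p'(4) - Δ_1) = 2.
Solving the tridiagonal system: M_0 = -31/8, M_1 = 19/4, M_2 = -49/24.
On [1, 4], with p_1(x) = a_1 + b_1·(x - 1) + c_1·(x - 1)² + d_1·(x - 1)³: c_1 = M_1/2 = 19/8, d_1 = (M_2 - M_1)/(6h_1) = -163/432, b_1 = Δ_1 - h_1(2M_1 + M_2)/6 = -17/16.

-0.3773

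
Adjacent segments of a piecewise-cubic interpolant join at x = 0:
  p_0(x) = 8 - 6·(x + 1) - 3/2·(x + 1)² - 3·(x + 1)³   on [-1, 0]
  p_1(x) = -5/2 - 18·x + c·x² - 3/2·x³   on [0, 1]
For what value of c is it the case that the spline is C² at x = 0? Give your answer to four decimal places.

-10.5000

p_0''(x) = -3 - 18·(x + 1), so p_0''(0) = -21. On the right, p_1''(0) = 2c, so c = -21/2.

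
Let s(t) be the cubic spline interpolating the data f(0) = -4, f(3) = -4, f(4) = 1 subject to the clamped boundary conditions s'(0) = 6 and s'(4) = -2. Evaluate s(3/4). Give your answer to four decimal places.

-2.2598

Let σ_i = s''(x_i). Step sizes h_i = 3, 1; slopes of the chords Δ_i = (y_(i+1) - y_i)/h_i = 0, 5.
  3·σ_0 + 8·σ_1 + 1·σ_2 = 6(Δ_1 - Δ_0) = 30
Clamped end conditions give two more equations: 2h_0·σ_0 + h_0·σ_1 = 6(Δ_0 - s'(0)) = -36 and h_1·σ_1 + 2h_1·σ_2 = 6(s'(4) - Δ_1) = -42.
Forward elimination and back-substitution give σ_0 = -47/4, σ_1 = 23/2, σ_2 = -107/4.
On [0, 3], s(t) = -4 + 6·t - 47/8·t² + 31/24·t³.
With t = 3/4: s(3/4) = -1157/512.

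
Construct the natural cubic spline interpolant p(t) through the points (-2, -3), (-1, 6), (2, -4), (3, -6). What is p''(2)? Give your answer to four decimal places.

With σ_i denoting the second derivative at x_i, h_i = 1, 3, 1, and Δ_i = (y_(i+1) − y_i)/h_i = 9, -10/3, -2:
  1·σ_0 + 8·σ_1 + 3·σ_2 = 6(Δ_1 - Δ_0) = -74
  3·σ_1 + 8·σ_2 + 1·σ_3 = 6(Δ_2 - Δ_1) = 8
Natural end conditions: σ_0 = σ_3 = 0.
Solving: σ_0 = 0, σ_1 = -56/5, σ_2 = 26/5, σ_3 = 0.

5.2000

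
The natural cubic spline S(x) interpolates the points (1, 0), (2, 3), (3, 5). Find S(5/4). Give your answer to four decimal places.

Write M_i for S''(x_i). With h_i = 1, 1 and divided differences Δ_i = 3, 2, the continuity of S' gives the tridiagonal system
  1·M_0 + 4·M_1 + 1·M_2 = 6(Δ_1 - Δ_0) = -6
Natural end conditions: M_0 = M_2 = 0.
Solving the tridiagonal system: M_0 = 0, M_1 = -3/2, M_2 = 0.
On [1, 2], S(x) = 0 + 13/4·(x - 1) + 0·(x - 1)² - 1/4·(x - 1)³.
With (x - 1) = 1/4: S(5/4) = 207/256.

0.8086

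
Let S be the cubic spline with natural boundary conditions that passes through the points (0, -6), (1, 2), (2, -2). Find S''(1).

Let M_i = S''(x_i). Step sizes h_i = 1, 1; slopes of the chords Δ_i = (y_(i+1) - y_i)/h_i = 8, -4.
  1·M_0 + 4·M_1 + 1·M_2 = 6(Δ_1 - Δ_0) = -72
Natural end conditions: M_0 = M_2 = 0.
Solving the tridiagonal system: M_0 = 0, M_1 = -18, M_2 = 0.

-18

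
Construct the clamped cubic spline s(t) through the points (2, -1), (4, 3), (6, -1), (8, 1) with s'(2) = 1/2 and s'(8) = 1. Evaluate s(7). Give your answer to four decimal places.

-0.5083

With m_i denoting the second derivative at x_i, h_i = 2, 2, 2, and Δ_i = (y_(i+1) − y_i)/h_i = 2, -2, 1:
  2·m_0 + 8·m_1 + 2·m_2 = 6(Δ_1 - Δ_0) = -24
  2·m_1 + 8·m_2 + 2·m_3 = 6(Δ_2 - Δ_1) = 18
Clamped end conditions give two more equations: 2h_0·m_0 + h_0·m_1 = 6(Δ_0 - s'(2)) = 9 and h_2·m_2 + 2h_2·m_3 = 6(s'(8) - Δ_2) = 0.
Forward elimination and back-substitution give m_0 = 73/15, m_1 = -157/30, m_2 = 61/15, m_3 = -61/30.
On [6, 8], s(t) = -1 - 31/30·(t - 6) + 61/30·(t - 6)² - 61/120·(t - 6)³.
With (t - 6) = 1: s(7) = -61/120.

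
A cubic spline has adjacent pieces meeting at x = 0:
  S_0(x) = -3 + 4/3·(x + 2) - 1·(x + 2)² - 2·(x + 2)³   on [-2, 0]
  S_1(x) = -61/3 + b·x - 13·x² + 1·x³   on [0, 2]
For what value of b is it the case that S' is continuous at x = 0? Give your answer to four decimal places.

S_0'(x) = 4/3 - 2·(x + 2) - 6·(x + 2)², so S_0'(0) = -80/3. On the right, S_1'(0) = b, so b = -80/3.

-26.6667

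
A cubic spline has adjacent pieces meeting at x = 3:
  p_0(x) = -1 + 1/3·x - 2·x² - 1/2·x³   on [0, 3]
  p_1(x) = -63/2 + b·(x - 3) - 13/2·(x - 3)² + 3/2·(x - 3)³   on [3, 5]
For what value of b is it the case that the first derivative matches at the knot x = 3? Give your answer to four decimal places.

-25.1667

p_0'(x) = 1/3 - 4·x - 3/2·x², so p_0'(3) = -151/6. On the right, p_1'(3) = b, so b = -151/6.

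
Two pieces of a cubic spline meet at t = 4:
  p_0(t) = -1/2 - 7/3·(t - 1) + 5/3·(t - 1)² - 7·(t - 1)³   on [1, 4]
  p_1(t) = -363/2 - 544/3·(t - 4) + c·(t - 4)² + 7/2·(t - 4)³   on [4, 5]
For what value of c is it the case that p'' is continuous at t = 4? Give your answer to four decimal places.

-61.3333

p_0''(t) = 10/3 - 42·(t - 1), so p_0''(4) = -368/3. On the right, p_1''(4) = 2c, so c = -184/3.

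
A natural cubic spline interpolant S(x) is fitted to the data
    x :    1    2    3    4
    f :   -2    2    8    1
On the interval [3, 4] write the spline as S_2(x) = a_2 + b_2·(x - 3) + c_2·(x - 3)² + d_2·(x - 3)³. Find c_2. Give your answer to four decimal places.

-10.8000

With M_i denoting the second derivative at x_i, h_i = 1, 1, 1, and Δ_i = (y_(i+1) − y_i)/h_i = 4, 6, -7:
  1·M_0 + 4·M_1 + 1·M_2 = 6(Δ_1 - Δ_0) = 12
  1·M_1 + 4·M_2 + 1·M_3 = 6(Δ_2 - Δ_1) = -78
Natural end conditions: M_0 = M_3 = 0.
Hence M_0 = 0, M_1 = 42/5, M_2 = -108/5, M_3 = 0.
On [3, 4], with S_2(x) = a_2 + b_2·(x - 3) + c_2·(x - 3)² + d_2·(x - 3)³: c_2 = M_2/2 = -54/5, d_2 = (M_3 - M_2)/(6h_2) = 18/5, b_2 = Δ_2 - h_2(2M_2 + M_3)/6 = 1/5.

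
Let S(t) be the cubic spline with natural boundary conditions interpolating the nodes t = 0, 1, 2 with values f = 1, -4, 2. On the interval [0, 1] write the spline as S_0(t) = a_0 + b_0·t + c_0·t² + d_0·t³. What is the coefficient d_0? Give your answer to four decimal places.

2.7500

Let M_i = S''(x_i). Step sizes h_i = 1, 1; slopes of the chords Δ_i = (y_(i+1) - y_i)/h_i = -5, 6.
  1·M_0 + 4·M_1 + 1·M_2 = 6(Δ_1 - Δ_0) = 66
Natural end conditions: M_0 = M_2 = 0.
Solving the tridiagonal system: M_0 = 0, M_1 = 33/2, M_2 = 0.
On [0, 1], with S_0(t) = a_0 + b_0·t + c_0·t² + d_0·t³: c_0 = M_0/2 = 0, d_0 = (M_1 - M_0)/(6h_0) = 11/4, b_0 = Δ_0 - h_0(2M_0 + M_1)/6 = -31/4.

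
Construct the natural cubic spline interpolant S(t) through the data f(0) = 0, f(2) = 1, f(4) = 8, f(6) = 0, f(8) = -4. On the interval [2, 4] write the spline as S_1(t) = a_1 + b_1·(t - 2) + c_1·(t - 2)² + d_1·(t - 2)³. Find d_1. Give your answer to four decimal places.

With σ_i denoting the second derivative at x_i, h_i = 2, 2, 2, 2, and Δ_i = (y_(i+1) − y_i)/h_i = 1/2, 7/2, -4, -2:
  2·σ_0 + 8·σ_1 + 2·σ_2 = 6(Δ_1 - Δ_0) = 18
  2·σ_1 + 8·σ_2 + 2·σ_3 = 6(Δ_2 - Δ_1) = -45
  2·σ_2 + 8·σ_3 + 2·σ_4 = 6(Δ_3 - Δ_2) = 12
Natural end conditions: σ_0 = σ_4 = 0.
Hence σ_0 = 0, σ_1 = 33/8, σ_2 = -15/2, σ_3 = 27/8, σ_4 = 0.
On [2, 4], with S_1(t) = a_1 + b_1·(t - 2) + c_1·(t - 2)² + d_1·(t - 2)³: c_1 = σ_1/2 = 33/16, d_1 = (σ_2 - σ_1)/(6h_1) = -31/32, b_1 = Δ_1 - h_1(2σ_1 + σ_2)/6 = 13/4.

-0.9688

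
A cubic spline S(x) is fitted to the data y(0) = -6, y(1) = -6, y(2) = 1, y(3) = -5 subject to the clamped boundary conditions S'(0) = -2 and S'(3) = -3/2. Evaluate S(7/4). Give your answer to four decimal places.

Put M_i = S'' at the i-th knot. Here h = (1, 1, 1) and Δ = (0, 7, -6), so the interior equations h_(i-1)·M_(i-1) + 2(h_(i-1)+h_i)·M_i + h_i·M_(i+1) = 6(Δ_i − Δ_(i-1)) read
  1·M_0 + 4·M_1 + 1·M_2 = 6(Δ_1 - Δ_0) = 42
  1·M_1 + 4·M_2 + 1·M_3 = 6(Δ_2 - Δ_1) = -78
Clamped end conditions give two more equations: 2h_0·M_0 + h_0·M_1 = 6(Δ_0 - S'(0)) = 12 and h_2·M_2 + 2h_2·M_3 = 6(S'(3) - Δ_2) = 27.
Solving: M_0 = -11/3, M_1 = 58/3, M_2 = -95/3, M_3 = 88/3.
On [1, 2], S(x) = -6 + 35/6·(x - 1) + 29/3·(x - 1)² - 17/2·(x - 1)³.
With (x - 1) = 3/4: S(7/4) = 29/128.

0.2266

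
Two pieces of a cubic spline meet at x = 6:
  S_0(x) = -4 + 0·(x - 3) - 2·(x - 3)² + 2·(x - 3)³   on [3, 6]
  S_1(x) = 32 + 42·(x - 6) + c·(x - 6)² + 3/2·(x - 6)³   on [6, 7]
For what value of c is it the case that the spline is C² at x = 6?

S_0''(x) = -4 + 12·(x - 3), so S_0''(6) = 32. On the right, S_1''(6) = 2c, so c = 16.

16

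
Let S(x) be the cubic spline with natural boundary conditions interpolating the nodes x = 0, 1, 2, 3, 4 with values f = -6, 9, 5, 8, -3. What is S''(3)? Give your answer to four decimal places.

Let σ_i = S''(x_i). Step sizes h_i = 1, 1, 1, 1; slopes of the chords Δ_i = (y_(i+1) - y_i)/h_i = 15, -4, 3, -11.
  1·σ_0 + 4·σ_1 + 1·σ_2 = 6(Δ_1 - Δ_0) = -114
  1·σ_1 + 4·σ_2 + 1·σ_3 = 6(Δ_2 - Δ_1) = 42
  1·σ_2 + 4·σ_3 + 1·σ_4 = 6(Δ_3 - Δ_2) = -84
Natural end conditions: σ_0 = σ_4 = 0.
Solving: σ_0 = 0, σ_1 = -981/28, σ_2 = 183/7, σ_3 = -771/28, σ_4 = 0.

-27.5357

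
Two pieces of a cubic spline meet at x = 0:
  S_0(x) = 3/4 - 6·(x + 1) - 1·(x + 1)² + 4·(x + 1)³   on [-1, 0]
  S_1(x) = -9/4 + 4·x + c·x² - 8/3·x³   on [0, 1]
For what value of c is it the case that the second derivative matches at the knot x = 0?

S_0''(x) = -2 + 24·(x + 1), so S_0''(0) = 22. On the right, S_1''(0) = 2c, so c = 11.

11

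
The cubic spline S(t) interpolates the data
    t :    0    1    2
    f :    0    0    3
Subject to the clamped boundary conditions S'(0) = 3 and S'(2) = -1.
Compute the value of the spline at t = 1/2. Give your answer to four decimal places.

Let m_i = S''(x_i). Step sizes h_i = 1, 1; slopes of the chords Δ_i = (y_(i+1) - y_i)/h_i = 0, 3.
  1·m_0 + 4·m_1 + 1·m_2 = 6(Δ_1 - Δ_0) = 18
Clamped end conditions give two more equations: 2h_0·m_0 + h_0·m_1 = 6(Δ_0 - S'(0)) = -18 and h_1·m_1 + 2h_1·m_2 = 6(S'(2) - Δ_1) = -24.
Solving the tridiagonal system: m_0 = -31/2, m_1 = 13, m_2 = -37/2.
On [0, 1], S(t) = 0 + 3·t - 31/4·t² + 19/4·t³.
With t = 1/2: S(1/2) = 5/32.

0.1563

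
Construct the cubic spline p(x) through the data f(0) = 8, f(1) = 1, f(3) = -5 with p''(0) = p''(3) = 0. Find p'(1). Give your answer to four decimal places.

Write m_i for p''(x_i). With h_i = 1, 2 and divided differences Δ_i = -7, -3, the continuity of p' gives the tridiagonal system
  1·m_0 + 6·m_1 + 2·m_2 = 6(Δ_1 - Δ_0) = 24
Natural end conditions: m_0 = m_2 = 0.
Solving the tridiagonal system: m_0 = 0, m_1 = 4, m_2 = 0.
On [1, 3], p'(x) = b_1 + 2c_1·(x - 1) + 3d_1·(x - 1)² with b_1 = Δ_1 - h_1(2m_1 + m_2)/6 = -17/3, c_1 = m_1/2 = 2, d_1 = (m_2 - m_1)/(6h_1) = -1/3. So p'(1) = -17/3.

-5.6667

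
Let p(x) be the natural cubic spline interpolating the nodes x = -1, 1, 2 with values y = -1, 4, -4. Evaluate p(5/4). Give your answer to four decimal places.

Put M_i = p'' at the i-th knot. Here h = (2, 1) and Δ = (5/2, -8), so the interior equations h_(i-1)·M_(i-1) + 2(h_(i-1)+h_i)·M_i + h_i·M_(i+1) = 6(Δ_i − Δ_(i-1)) read
  2·M_0 + 6·M_1 + 1·M_2 = 6(Δ_1 - Δ_0) = -63
Natural end conditions: M_0 = M_2 = 0.
Forward elimination and back-substitution give M_0 = 0, M_1 = -21/2, M_2 = 0.
On [1, 2], p(x) = 4 - 9/2·(x - 1) - 21/4·(x - 1)² + 7/4·(x - 1)³.
With (x - 1) = 1/4: p(5/4) = 659/256.

2.5742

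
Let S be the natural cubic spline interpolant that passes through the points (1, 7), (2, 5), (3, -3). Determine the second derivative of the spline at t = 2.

-9

Write M_i for S''(x_i). With h_i = 1, 1 and divided differences Δ_i = -2, -8, the continuity of S' gives the tridiagonal system
  1·M_0 + 4·M_1 + 1·M_2 = 6(Δ_1 - Δ_0) = -36
Natural end conditions: M_0 = M_2 = 0.
Forward elimination and back-substitution give M_0 = 0, M_1 = -9, M_2 = 0.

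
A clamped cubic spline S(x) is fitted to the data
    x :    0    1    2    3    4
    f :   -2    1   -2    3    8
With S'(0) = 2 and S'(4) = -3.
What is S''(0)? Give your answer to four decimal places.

10.7500

With M_i denoting the second derivative at x_i, h_i = 1, 1, 1, 1, and Δ_i = (y_(i+1) − y_i)/h_i = 3, -3, 5, 5:
  1·M_0 + 4·M_1 + 1·M_2 = 6(Δ_1 - Δ_0) = -36
  1·M_1 + 4·M_2 + 1·M_3 = 6(Δ_2 - Δ_1) = 48
  1·M_2 + 4·M_3 + 1·M_4 = 6(Δ_3 - Δ_2) = 0
Clamped end conditions give two more equations: 2h_0·M_0 + h_0·M_1 = 6(Δ_0 - S'(0)) = 6 and h_3·M_3 + 2h_3·M_4 = 6(S'(4) - Δ_3) = -48.
Solving: M_0 = 43/4, M_1 = -31/2, M_2 = 61/4, M_3 = 5/2, M_4 = -101/4.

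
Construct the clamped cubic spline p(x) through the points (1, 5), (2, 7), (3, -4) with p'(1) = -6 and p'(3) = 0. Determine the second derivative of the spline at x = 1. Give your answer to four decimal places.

Let σ_i = p''(x_i). Step sizes h_i = 1, 1; slopes of the chords Δ_i = (y_(i+1) - y_i)/h_i = 2, -11.
  1·σ_0 + 4·σ_1 + 1·σ_2 = 6(Δ_1 - Δ_0) = -78
Clamped end conditions give two more equations: 2h_0·σ_0 + h_0·σ_1 = 6(Δ_0 - p'(1)) = 48 and h_1·σ_1 + 2h_1·σ_2 = 6(p'(3) - Δ_1) = 66.
Solving the tridiagonal system: σ_0 = 93/2, σ_1 = -45, σ_2 = 111/2.

46.5000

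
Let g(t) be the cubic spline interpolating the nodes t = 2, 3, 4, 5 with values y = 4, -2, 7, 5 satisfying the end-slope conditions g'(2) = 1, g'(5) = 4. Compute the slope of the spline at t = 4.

4

With σ_i denoting the second derivative at x_i, h_i = 1, 1, 1, and Δ_i = (y_(i+1) − y_i)/h_i = -6, 9, -2:
  1·σ_0 + 4·σ_1 + 1·σ_2 = 6(Δ_1 - Δ_0) = 90
  1·σ_1 + 4·σ_2 + 1·σ_3 = 6(Δ_2 - Δ_1) = -66
Clamped end conditions give two more equations: 2h_0·σ_0 + h_0·σ_1 = 6(Δ_0 - g'(2)) = -42 and h_2·σ_2 + 2h_2·σ_3 = 6(g'(5) - Δ_2) = 36.
Hence σ_0 = -42, σ_1 = 42, σ_2 = -36, σ_3 = 36.
On [4, 5], g'(t) = b_2 + 2c_2·(t - 4) + 3d_2·(t - 4)² with b_2 = Δ_2 - h_2(2σ_2 + σ_3)/6 = 4, c_2 = σ_2/2 = -18, d_2 = (σ_3 - σ_2)/(6h_2) = 12. So g'(4) = 4.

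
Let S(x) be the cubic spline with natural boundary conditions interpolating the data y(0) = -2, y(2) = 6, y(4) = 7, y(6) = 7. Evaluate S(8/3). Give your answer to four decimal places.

With M_i denoting the second derivative at x_i, h_i = 2, 2, 2, and Δ_i = (y_(i+1) − y_i)/h_i = 4, 1/2, 0:
  2·M_0 + 8·M_1 + 2·M_2 = 6(Δ_1 - Δ_0) = -21
  2·M_1 + 8·M_2 + 2·M_3 = 6(Δ_2 - Δ_1) = -3
Natural end conditions: M_0 = M_3 = 0.
Solving the tridiagonal system: M_0 = 0, M_1 = -27/10, M_2 = 3/10, M_3 = 0.
On [2, 4], S(x) = 6 + 11/5·(x - 2) - 27/20·(x - 2)² + 1/4·(x - 2)³.
With (x - 2) = 2/3: S(8/3) = 937/135.

6.9407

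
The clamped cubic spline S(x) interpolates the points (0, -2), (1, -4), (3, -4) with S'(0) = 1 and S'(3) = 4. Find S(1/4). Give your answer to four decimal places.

Write m_i for S''(x_i). With h_i = 1, 2 and divided differences Δ_i = -2, 0, the continuity of S' gives the tridiagonal system
  1·m_0 + 6·m_1 + 2·m_2 = 6(Δ_1 - Δ_0) = 12
Clamped end conditions give two more equations: 2h_0·m_0 + h_0·m_1 = 6(Δ_0 - S'(0)) = -18 and h_1·m_1 + 2h_1·m_2 = 6(S'(3) - Δ_1) = 24.
Hence m_0 = -10, m_1 = 2, m_2 = 5.
On [0, 1], S(x) = -2 + 1·x - 5·x² + 2·x³.
With x = 1/4: S(1/4) = -65/32.

-2.0313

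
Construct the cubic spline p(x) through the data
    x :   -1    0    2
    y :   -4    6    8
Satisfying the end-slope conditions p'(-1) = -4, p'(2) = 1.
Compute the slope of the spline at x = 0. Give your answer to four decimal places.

11.6667

Put M_i = p'' at the i-th knot. Here h = (1, 2) and Δ = (10, 1), so the interior equations h_(i-1)·M_(i-1) + 2(h_(i-1)+h_i)·M_i + h_i·M_(i+1) = 6(Δ_i − Δ_(i-1)) read
  1·M_0 + 6·M_1 + 2·M_2 = 6(Δ_1 - Δ_0) = -54
Clamped end conditions give two more equations: 2h_0·M_0 + h_0·M_1 = 6(Δ_0 - p'(-1)) = 84 and h_1·M_1 + 2h_1·M_2 = 6(p'(2) - Δ_1) = 0.
Solving the tridiagonal system: M_0 = 158/3, M_1 = -64/3, M_2 = 32/3.
On [0, 2], p'(x) = b_1 + 2c_1·x + 3d_1·x² with b_1 = Δ_1 - h_1(2M_1 + M_2)/6 = 35/3, c_1 = M_1/2 = -32/3, d_1 = (M_2 - M_1)/(6h_1) = 8/3. So p'(0) = 35/3.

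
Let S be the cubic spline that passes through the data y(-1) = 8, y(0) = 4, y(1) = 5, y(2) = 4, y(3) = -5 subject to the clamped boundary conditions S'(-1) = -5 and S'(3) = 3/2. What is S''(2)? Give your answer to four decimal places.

-22.9643

Put m_i = S'' at the i-th knot. Here h = (1, 1, 1, 1) and Δ = (-4, 1, -1, -9), so the interior equations h_(i-1)·m_(i-1) + 2(h_(i-1)+h_i)·m_i + h_i·m_(i+1) = 6(Δ_i − Δ_(i-1)) read
  1·m_0 + 4·m_1 + 1·m_2 = 6(Δ_1 - Δ_0) = 30
  1·m_1 + 4·m_2 + 1·m_3 = 6(Δ_2 - Δ_1) = -12
  1·m_2 + 4·m_3 + 1·m_4 = 6(Δ_3 - Δ_2) = -48
Clamped end conditions give two more equations: 2h_0·m_0 + h_0·m_1 = 6(Δ_0 - S'(-1)) = 6 and h_3·m_3 + 2h_3·m_4 = 6(S'(3) - Δ_3) = 63.
Solving: m_0 = -41/56, m_1 = 209/28, m_2 = 7/8, m_3 = -643/28, m_4 = 2407/56.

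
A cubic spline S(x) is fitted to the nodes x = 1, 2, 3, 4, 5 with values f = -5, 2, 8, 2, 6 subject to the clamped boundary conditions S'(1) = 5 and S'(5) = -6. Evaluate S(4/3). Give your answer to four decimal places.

With M_i denoting the second derivative at x_i, h_i = 1, 1, 1, 1, and Δ_i = (y_(i+1) − y_i)/h_i = 7, 6, -6, 4:
  1·M_0 + 4·M_1 + 1·M_2 = 6(Δ_1 - Δ_0) = -6
  1·M_1 + 4·M_2 + 1·M_3 = 6(Δ_2 - Δ_1) = -72
  1·M_2 + 4·M_3 + 1·M_4 = 6(Δ_3 - Δ_2) = 60
Clamped end conditions give two more equations: 2h_0·M_0 + h_0·M_1 = 6(Δ_0 - S'(1)) = 12 and h_3·M_3 + 2h_3·M_4 = 6(S'(5) - Δ_3) = -60.
Forward elimination and back-substitution give M_0 = 53/14, M_1 = 31/7, M_2 = -55/2, M_3 = 235/7, M_4 = -655/14.
On [1, 2], S(x) = -5 + 5·(x - 1) + 53/28·(x - 1)² + 3/28·(x - 1)³.
With (x - 1) = 1/3: S(4/3) = -131/42.

-3.1190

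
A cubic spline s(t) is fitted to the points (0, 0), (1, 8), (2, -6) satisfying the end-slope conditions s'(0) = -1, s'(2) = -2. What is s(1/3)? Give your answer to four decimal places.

Let M_i = s''(x_i). Step sizes h_i = 1, 1; slopes of the chords Δ_i = (y_(i+1) - y_i)/h_i = 8, -14.
  1·M_0 + 4·M_1 + 1·M_2 = 6(Δ_1 - Δ_0) = -132
Clamped end conditions give two more equations: 2h_0·M_0 + h_0·M_1 = 6(Δ_0 - s'(0)) = 54 and h_1·M_1 + 2h_1·M_2 = 6(s'(2) - Δ_1) = 72.
Solving the tridiagonal system: M_0 = 119/2, M_1 = -65, M_2 = 137/2.
On [0, 1], s(t) = 0 - 1·t + 119/4·t² - 83/4·t³.
With t = 1/3: s(1/3) = 119/54.

2.2037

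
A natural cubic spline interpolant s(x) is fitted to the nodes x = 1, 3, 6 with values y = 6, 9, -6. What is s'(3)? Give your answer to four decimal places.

Write M_i for s''(x_i). With h_i = 2, 3 and divided differences Δ_i = 3/2, -5, the continuity of s' gives the tridiagonal system
  2·M_0 + 10·M_1 + 3·M_2 = 6(Δ_1 - Δ_0) = -39
Natural end conditions: M_0 = M_2 = 0.
Hence M_0 = 0, M_1 = -39/10, M_2 = 0.
On [3, 6], s'(x) = b_1 + 2c_1·(x - 3) + 3d_1·(x - 3)² with b_1 = Δ_1 - h_1(2M_1 + M_2)/6 = -11/10, c_1 = M_1/2 = -39/20, d_1 = (M_2 - M_1)/(6h_1) = 13/60. So s'(3) = -11/10.

-1.1000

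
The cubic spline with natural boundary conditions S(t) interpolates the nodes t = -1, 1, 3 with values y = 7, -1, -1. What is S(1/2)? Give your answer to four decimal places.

0.3438

Let m_i = S''(x_i). Step sizes h_i = 2, 2; slopes of the chords Δ_i = (y_(i+1) - y_i)/h_i = -4, 0.
  2·m_0 + 8·m_1 + 2·m_2 = 6(Δ_1 - Δ_0) = 24
Natural end conditions: m_0 = m_2 = 0.
Hence m_0 = 0, m_1 = 3, m_2 = 0.
On [-1, 1], S(t) = 7 - 5·(t + 1) + 0·(t + 1)² + 1/4·(t + 1)³.
With (t + 1) = 3/2: S(1/2) = 11/32.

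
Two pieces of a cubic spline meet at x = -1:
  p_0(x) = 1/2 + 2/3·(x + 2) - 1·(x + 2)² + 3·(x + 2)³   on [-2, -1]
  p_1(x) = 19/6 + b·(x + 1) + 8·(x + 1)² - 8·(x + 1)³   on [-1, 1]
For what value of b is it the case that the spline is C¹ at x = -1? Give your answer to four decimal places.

7.6667

p_0'(x) = 2/3 - 2·(x + 2) + 9·(x + 2)², so p_0'(-1) = 23/3. On the right, p_1'(-1) = b, so b = 23/3.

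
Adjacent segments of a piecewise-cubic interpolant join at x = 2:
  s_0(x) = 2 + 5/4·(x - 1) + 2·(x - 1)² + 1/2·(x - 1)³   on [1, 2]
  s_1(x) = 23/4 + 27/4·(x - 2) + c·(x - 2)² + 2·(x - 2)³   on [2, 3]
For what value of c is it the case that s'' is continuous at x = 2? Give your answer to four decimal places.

s_0''(x) = 4 + 3·(x - 1), so s_0''(2) = 7. On the right, s_1''(2) = 2c, so c = 7/2.

3.5000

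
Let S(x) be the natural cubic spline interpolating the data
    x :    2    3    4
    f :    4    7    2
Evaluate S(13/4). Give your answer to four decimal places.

6.4063

Put m_i = S'' at the i-th knot. Here h = (1, 1) and Δ = (3, -5), so the interior equations h_(i-1)·m_(i-1) + 2(h_(i-1)+h_i)·m_i + h_i·m_(i+1) = 6(Δ_i − Δ_(i-1)) read
  1·m_0 + 4·m_1 + 1·m_2 = 6(Δ_1 - Δ_0) = -48
Natural end conditions: m_0 = m_2 = 0.
Solving: m_0 = 0, m_1 = -12, m_2 = 0.
On [3, 4], S(x) = 7 - 1·(x - 3) - 6·(x - 3)² + 2·(x - 3)³.
With (x - 3) = 1/4: S(13/4) = 205/32.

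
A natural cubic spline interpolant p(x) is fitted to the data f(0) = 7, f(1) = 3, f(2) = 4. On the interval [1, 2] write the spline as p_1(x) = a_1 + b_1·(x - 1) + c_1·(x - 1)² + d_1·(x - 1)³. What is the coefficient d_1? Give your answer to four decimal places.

-1.2500

Write m_i for p''(x_i). With h_i = 1, 1 and divided differences Δ_i = -4, 1, the continuity of p' gives the tridiagonal system
  1·m_0 + 4·m_1 + 1·m_2 = 6(Δ_1 - Δ_0) = 30
Natural end conditions: m_0 = m_2 = 0.
Solving: m_0 = 0, m_1 = 15/2, m_2 = 0.
On [1, 2], with p_1(x) = a_1 + b_1·(x - 1) + c_1·(x - 1)² + d_1·(x - 1)³: c_1 = m_1/2 = 15/4, d_1 = (m_2 - m_1)/(6h_1) = -5/4, b_1 = Δ_1 - h_1(2m_1 + m_2)/6 = -3/2.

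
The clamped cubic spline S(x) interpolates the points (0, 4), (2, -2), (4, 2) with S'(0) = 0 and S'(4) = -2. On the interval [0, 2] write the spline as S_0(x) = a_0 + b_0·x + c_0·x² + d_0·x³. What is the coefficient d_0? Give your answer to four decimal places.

Let M_i = S''(x_i). Step sizes h_i = 2, 2; slopes of the chords Δ_i = (y_(i+1) - y_i)/h_i = -3, 2.
  2·M_0 + 8·M_1 + 2·M_2 = 6(Δ_1 - Δ_0) = 30
Clamped end conditions give two more equations: 2h_0·M_0 + h_0·M_1 = 6(Δ_0 - S'(0)) = -18 and h_1·M_1 + 2h_1·M_2 = 6(S'(4) - Δ_1) = -24.
Solving the tridiagonal system: M_0 = -35/4, M_1 = 17/2, M_2 = -41/4.
On [0, 2], with S_0(x) = a_0 + b_0·x + c_0·x² + d_0·x³: c_0 = M_0/2 = -35/8, d_0 = (M_1 - M_0)/(6h_0) = 23/16, b_0 = Δ_0 - h_0(2M_0 + M_1)/6 = 0.

1.4375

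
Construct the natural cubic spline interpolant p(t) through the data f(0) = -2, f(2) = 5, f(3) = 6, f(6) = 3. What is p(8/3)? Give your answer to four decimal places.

5.8550

Write σ_i for p''(x_i). With h_i = 2, 1, 3 and divided differences Δ_i = 7/2, 1, -1, the continuity of p' gives the tridiagonal system
  2·σ_0 + 6·σ_1 + 1·σ_2 = 6(Δ_1 - Δ_0) = -15
  1·σ_1 + 8·σ_2 + 3·σ_3 = 6(Δ_2 - Δ_1) = -12
Natural end conditions: σ_0 = σ_3 = 0.
Forward elimination and back-substitution give σ_0 = 0, σ_1 = -108/47, σ_2 = -57/47, σ_3 = 0.
On [2, 3], p(t) = 5 + 185/94·(t - 2) - 54/47·(t - 2)² + 17/94·(t - 2)³.
With (t - 2) = 2/3: p(8/3) = 7430/1269.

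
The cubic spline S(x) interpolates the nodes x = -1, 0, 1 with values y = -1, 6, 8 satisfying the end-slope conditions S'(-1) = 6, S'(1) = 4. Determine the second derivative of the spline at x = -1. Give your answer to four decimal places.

9.5000

Let σ_i = S''(x_i). Step sizes h_i = 1, 1; slopes of the chords Δ_i = (y_(i+1) - y_i)/h_i = 7, 2.
  1·σ_0 + 4·σ_1 + 1·σ_2 = 6(Δ_1 - Δ_0) = -30
Clamped end conditions give two more equations: 2h_0·σ_0 + h_0·σ_1 = 6(Δ_0 - S'(-1)) = 6 and h_1·σ_1 + 2h_1·σ_2 = 6(S'(1) - Δ_1) = 12.
Forward elimination and back-substitution give σ_0 = 19/2, σ_1 = -13, σ_2 = 25/2.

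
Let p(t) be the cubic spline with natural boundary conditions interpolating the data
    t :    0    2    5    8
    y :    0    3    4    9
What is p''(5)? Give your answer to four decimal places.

0.9099

With M_i denoting the second derivative at x_i, h_i = 2, 3, 3, and Δ_i = (y_(i+1) − y_i)/h_i = 3/2, 1/3, 5/3:
  2·M_0 + 10·M_1 + 3·M_2 = 6(Δ_1 - Δ_0) = -7
  3·M_1 + 12·M_2 + 3·M_3 = 6(Δ_2 - Δ_1) = 8
Natural end conditions: M_0 = M_3 = 0.
Forward elimination and back-substitution give M_0 = 0, M_1 = -36/37, M_2 = 101/111, M_3 = 0.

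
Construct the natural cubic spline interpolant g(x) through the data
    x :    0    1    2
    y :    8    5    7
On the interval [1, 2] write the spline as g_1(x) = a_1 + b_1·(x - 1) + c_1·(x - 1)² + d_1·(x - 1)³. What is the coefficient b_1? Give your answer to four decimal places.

With M_i denoting the second derivative at x_i, h_i = 1, 1, and Δ_i = (y_(i+1) − y_i)/h_i = -3, 2:
  1·M_0 + 4·M_1 + 1·M_2 = 6(Δ_1 - Δ_0) = 30
Natural end conditions: M_0 = M_2 = 0.
Solving: M_0 = 0, M_1 = 15/2, M_2 = 0.
On [1, 2], with g_1(x) = a_1 + b_1·(x - 1) + c_1·(x - 1)² + d_1·(x - 1)³: c_1 = M_1/2 = 15/4, d_1 = (M_2 - M_1)/(6h_1) = -5/4, b_1 = Δ_1 - h_1(2M_1 + M_2)/6 = -1/2.

-0.5000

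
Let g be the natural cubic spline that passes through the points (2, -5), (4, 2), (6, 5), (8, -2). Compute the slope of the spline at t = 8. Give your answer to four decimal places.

-4.7000

With σ_i denoting the second derivative at x_i, h_i = 2, 2, 2, and Δ_i = (y_(i+1) − y_i)/h_i = 7/2, 3/2, -7/2:
  2·σ_0 + 8·σ_1 + 2·σ_2 = 6(Δ_1 - Δ_0) = -12
  2·σ_1 + 8·σ_2 + 2·σ_3 = 6(Δ_2 - Δ_1) = -30
Natural end conditions: σ_0 = σ_3 = 0.
Hence σ_0 = 0, σ_1 = -3/5, σ_2 = -18/5, σ_3 = 0.
On [6, 8], g'(t) = b_2 + 2c_2·(t - 6) + 3d_2·(t - 6)² with b_2 = Δ_2 - h_2(2σ_2 + σ_3)/6 = -11/10, c_2 = σ_2/2 = -9/5, d_2 = (σ_3 - σ_2)/(6h_2) = 3/10. So g'(8) = -47/10.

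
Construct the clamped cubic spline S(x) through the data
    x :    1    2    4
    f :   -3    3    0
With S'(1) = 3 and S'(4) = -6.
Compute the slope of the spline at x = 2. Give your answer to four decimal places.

Write m_i for S''(x_i). With h_i = 1, 2 and divided differences Δ_i = 6, -3/2, the continuity of S' gives the tridiagonal system
  1·m_0 + 6·m_1 + 2·m_2 = 6(Δ_1 - Δ_0) = -45
Clamped end conditions give two more equations: 2h_0·m_0 + h_0·m_1 = 6(Δ_0 - S'(1)) = 18 and h_1·m_1 + 2h_1·m_2 = 6(S'(4) - Δ_1) = -27.
Forward elimination and back-substitution give m_0 = 27/2, m_1 = -9, m_2 = -9/4.
On [2, 4], S'(x) = b_1 + 2c_1·(x - 2) + 3d_1·(x - 2)² with b_1 = Δ_1 - h_1(2m_1 + m_2)/6 = 21/4, c_1 = m_1/2 = -9/2, d_1 = (m_2 - m_1)/(6h_1) = 9/16. So S'(2) = 21/4.

5.2500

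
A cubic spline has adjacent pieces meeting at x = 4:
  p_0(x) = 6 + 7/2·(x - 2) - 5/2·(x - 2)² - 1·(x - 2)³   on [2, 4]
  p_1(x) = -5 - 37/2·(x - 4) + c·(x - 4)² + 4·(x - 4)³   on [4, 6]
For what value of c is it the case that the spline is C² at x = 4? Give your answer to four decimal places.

-8.5000

p_0''(x) = -5 - 6·(x - 2), so p_0''(4) = -17. On the right, p_1''(4) = 2c, so c = -17/2.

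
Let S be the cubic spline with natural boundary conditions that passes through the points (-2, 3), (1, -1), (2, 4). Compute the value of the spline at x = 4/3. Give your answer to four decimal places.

With σ_i denoting the second derivative at x_i, h_i = 3, 1, and Δ_i = (y_(i+1) − y_i)/h_i = -4/3, 5:
  3·σ_0 + 8·σ_1 + 1·σ_2 = 6(Δ_1 - Δ_0) = 38
Natural end conditions: σ_0 = σ_2 = 0.
Solving the tridiagonal system: σ_0 = 0, σ_1 = 19/4, σ_2 = 0.
On [1, 2], S(x) = -1 + 41/12·(x - 1) + 19/8·(x - 1)² - 19/24·(x - 1)³.
With (x - 1) = 1/3: S(4/3) = 121/324.

0.3735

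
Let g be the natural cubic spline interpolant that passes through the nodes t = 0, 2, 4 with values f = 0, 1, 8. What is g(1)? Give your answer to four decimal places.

Let M_i = g''(x_i). Step sizes h_i = 2, 2; slopes of the chords Δ_i = (y_(i+1) - y_i)/h_i = 1/2, 7/2.
  2·M_0 + 8·M_1 + 2·M_2 = 6(Δ_1 - Δ_0) = 18
Natural end conditions: M_0 = M_2 = 0.
Solving the tridiagonal system: M_0 = 0, M_1 = 9/4, M_2 = 0.
On [0, 2], g(t) = 0 - 1/4·t + 0·t² + 3/16·t³.
With t = 1: g(1) = -1/16.

-0.0625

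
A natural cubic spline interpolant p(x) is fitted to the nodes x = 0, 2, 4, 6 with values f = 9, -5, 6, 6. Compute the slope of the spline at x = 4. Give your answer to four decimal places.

With M_i denoting the second derivative at x_i, h_i = 2, 2, 2, and Δ_i = (y_(i+1) − y_i)/h_i = -7, 11/2, 0:
  2·M_0 + 8·M_1 + 2·M_2 = 6(Δ_1 - Δ_0) = 75
  2·M_1 + 8·M_2 + 2·M_3 = 6(Δ_2 - Δ_1) = -33
Natural end conditions: M_0 = M_3 = 0.
Solving: M_0 = 0, M_1 = 111/10, M_2 = -69/10, M_3 = 0.
On [4, 6], p'(x) = b_2 + 2c_2·(x - 4) + 3d_2·(x - 4)² with b_2 = Δ_2 - h_2(2M_2 + M_3)/6 = 23/5, c_2 = M_2/2 = -69/20, d_2 = (M_3 - M_2)/(6h_2) = 23/40. So p'(4) = 23/5.

4.6000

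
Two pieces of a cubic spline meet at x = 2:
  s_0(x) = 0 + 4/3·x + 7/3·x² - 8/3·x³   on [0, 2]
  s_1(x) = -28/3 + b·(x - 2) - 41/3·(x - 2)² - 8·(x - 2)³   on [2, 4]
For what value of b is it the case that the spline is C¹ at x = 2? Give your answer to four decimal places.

-21.3333

s_0'(x) = 4/3 + 14/3·x - 8·x², so s_0'(2) = -64/3. On the right, s_1'(2) = b, so b = -64/3.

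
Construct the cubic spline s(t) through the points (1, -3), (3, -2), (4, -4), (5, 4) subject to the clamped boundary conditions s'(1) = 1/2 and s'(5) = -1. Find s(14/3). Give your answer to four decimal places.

With M_i denoting the second derivative at x_i, h_i = 2, 1, 1, and Δ_i = (y_(i+1) − y_i)/h_i = 1/2, -2, 8:
  2·M_0 + 6·M_1 + 1·M_2 = 6(Δ_1 - Δ_0) = -15
  1·M_1 + 4·M_2 + 1·M_3 = 6(Δ_2 - Δ_1) = 60
Clamped end conditions give two more equations: 2h_0·M_0 + h_0·M_1 = 6(Δ_0 - s'(1)) = 0 and h_2·M_2 + 2h_2·M_3 = 6(s'(5) - Δ_2) = -54.
Hence M_0 = 93/22, M_1 = -93/11, M_2 = 300/11, M_3 = -447/11.
On [4, 5], s(t) = -4 + 125/22·(t - 4) + 150/11·(t - 4)² - 249/22·(t - 4)³.
With (t - 4) = 2/3: s(14/3) = 247/99.

2.4949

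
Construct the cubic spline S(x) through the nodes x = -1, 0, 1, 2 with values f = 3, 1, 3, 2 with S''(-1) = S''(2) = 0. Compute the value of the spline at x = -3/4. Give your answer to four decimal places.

2.2031

With M_i denoting the second derivative at x_i, h_i = 1, 1, 1, and Δ_i = (y_(i+1) − y_i)/h_i = -2, 2, -1:
  1·M_0 + 4·M_1 + 1·M_2 = 6(Δ_1 - Δ_0) = 24
  1·M_1 + 4·M_2 + 1·M_3 = 6(Δ_2 - Δ_1) = -18
Natural end conditions: M_0 = M_3 = 0.
Solving: M_0 = 0, M_1 = 38/5, M_2 = -32/5, M_3 = 0.
On [-1, 0], S(x) = 3 - 49/15·(x + 1) + 0·(x + 1)² + 19/15·(x + 1)³.
With (x + 1) = 1/4: S(-3/4) = 141/64.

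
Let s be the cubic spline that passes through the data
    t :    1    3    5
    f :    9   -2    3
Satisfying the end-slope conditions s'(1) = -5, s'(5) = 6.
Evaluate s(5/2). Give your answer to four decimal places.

-0.0469

Let M_i = s''(x_i). Step sizes h_i = 2, 2; slopes of the chords Δ_i = (y_(i+1) - y_i)/h_i = -11/2, 5/2.
  2·M_0 + 8·M_1 + 2·M_2 = 6(Δ_1 - Δ_0) = 48
Clamped end conditions give two more equations: 2h_0·M_0 + h_0·M_1 = 6(Δ_0 - s'(1)) = -3 and h_1·M_1 + 2h_1·M_2 = 6(s'(5) - Δ_1) = 21.
Forward elimination and back-substitution give M_0 = -4, M_1 = 13/2, M_2 = 2.
On [1, 3], s(t) = 9 - 5·(t - 1) - 2·(t - 1)² + 7/8·(t - 1)³.
With (t - 1) = 3/2: s(5/2) = -3/64.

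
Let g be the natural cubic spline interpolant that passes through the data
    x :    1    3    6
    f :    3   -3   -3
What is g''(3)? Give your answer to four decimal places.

Put M_i = g'' at the i-th knot. Here h = (2, 3) and Δ = (-3, 0), so the interior equations h_(i-1)·M_(i-1) + 2(h_(i-1)+h_i)·M_i + h_i·M_(i+1) = 6(Δ_i − Δ_(i-1)) read
  2·M_0 + 10·M_1 + 3·M_2 = 6(Δ_1 - Δ_0) = 18
Natural end conditions: M_0 = M_2 = 0.
Solving: M_0 = 0, M_1 = 9/5, M_2 = 0.

1.8000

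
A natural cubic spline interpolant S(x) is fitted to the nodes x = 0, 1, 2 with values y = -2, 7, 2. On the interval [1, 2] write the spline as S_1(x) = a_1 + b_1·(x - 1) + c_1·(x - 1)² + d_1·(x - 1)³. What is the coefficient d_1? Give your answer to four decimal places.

Let m_i = S''(x_i). Step sizes h_i = 1, 1; slopes of the chords Δ_i = (y_(i+1) - y_i)/h_i = 9, -5.
  1·m_0 + 4·m_1 + 1·m_2 = 6(Δ_1 - Δ_0) = -84
Natural end conditions: m_0 = m_2 = 0.
Forward elimination and back-substitution give m_0 = 0, m_1 = -21, m_2 = 0.
On [1, 2], with S_1(x) = a_1 + b_1·(x - 1) + c_1·(x - 1)² + d_1·(x - 1)³: c_1 = m_1/2 = -21/2, d_1 = (m_2 - m_1)/(6h_1) = 7/2, b_1 = Δ_1 - h_1(2m_1 + m_2)/6 = 2.

3.5000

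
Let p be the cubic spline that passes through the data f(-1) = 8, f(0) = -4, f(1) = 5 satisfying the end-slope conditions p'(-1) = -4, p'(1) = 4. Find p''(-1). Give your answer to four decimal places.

-51.5000

With M_i denoting the second derivative at x_i, h_i = 1, 1, and Δ_i = (y_(i+1) − y_i)/h_i = -12, 9:
  1·M_0 + 4·M_1 + 1·M_2 = 6(Δ_1 - Δ_0) = 126
Clamped end conditions give two more equations: 2h_0·M_0 + h_0·M_1 = 6(Δ_0 - p'(-1)) = -48 and h_1·M_1 + 2h_1·M_2 = 6(p'(1) - Δ_1) = -30.
Hence M_0 = -103/2, M_1 = 55, M_2 = -85/2.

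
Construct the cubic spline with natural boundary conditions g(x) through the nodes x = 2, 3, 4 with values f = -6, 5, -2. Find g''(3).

-27

Put M_i = g'' at the i-th knot. Here h = (1, 1) and Δ = (11, -7), so the interior equations h_(i-1)·M_(i-1) + 2(h_(i-1)+h_i)·M_i + h_i·M_(i+1) = 6(Δ_i − Δ_(i-1)) read
  1·M_0 + 4·M_1 + 1·M_2 = 6(Δ_1 - Δ_0) = -108
Natural end conditions: M_0 = M_2 = 0.
Hence M_0 = 0, M_1 = -27, M_2 = 0.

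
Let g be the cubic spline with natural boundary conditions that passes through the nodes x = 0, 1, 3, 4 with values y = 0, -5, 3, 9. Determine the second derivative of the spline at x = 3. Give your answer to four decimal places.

-1.1250

Put m_i = g'' at the i-th knot. Here h = (1, 2, 1) and Δ = (-5, 4, 6), so the interior equations h_(i-1)·m_(i-1) + 2(h_(i-1)+h_i)·m_i + h_i·m_(i+1) = 6(Δ_i − Δ_(i-1)) read
  1·m_0 + 6·m_1 + 2·m_2 = 6(Δ_1 - Δ_0) = 54
  2·m_1 + 6·m_2 + 1·m_3 = 6(Δ_2 - Δ_1) = 12
Natural end conditions: m_0 = m_3 = 0.
Hence m_0 = 0, m_1 = 75/8, m_2 = -9/8, m_3 = 0.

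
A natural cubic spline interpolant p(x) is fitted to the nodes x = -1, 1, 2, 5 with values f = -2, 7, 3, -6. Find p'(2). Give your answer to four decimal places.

Put M_i = p'' at the i-th knot. Here h = (2, 1, 3) and Δ = (9/2, -4, -3), so the interior equations h_(i-1)·M_(i-1) + 2(h_(i-1)+h_i)·M_i + h_i·M_(i+1) = 6(Δ_i − Δ_(i-1)) read
  2·M_0 + 6·M_1 + 1·M_2 = 6(Δ_1 - Δ_0) = -51
  1·M_1 + 8·M_2 + 3·M_3 = 6(Δ_2 - Δ_1) = 6
Natural end conditions: M_0 = M_3 = 0.
Hence M_0 = 0, M_1 = -414/47, M_2 = 87/47, M_3 = 0.
On [2, 5], p'(x) = b_2 + 2c_2·(x - 2) + 3d_2·(x - 2)² with b_2 = Δ_2 - h_2(2M_2 + M_3)/6 = -228/47, c_2 = M_2/2 = 87/94, d_2 = (M_3 - M_2)/(6h_2) = -29/282. So p'(2) = -228/47.

-4.8511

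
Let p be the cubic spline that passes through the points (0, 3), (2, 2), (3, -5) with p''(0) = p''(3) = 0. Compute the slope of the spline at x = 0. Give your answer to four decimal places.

Put σ_i = p'' at the i-th knot. Here h = (2, 1) and Δ = (-1/2, -7), so the interior equations h_(i-1)·σ_(i-1) + 2(h_(i-1)+h_i)·σ_i + h_i·σ_(i+1) = 6(Δ_i − Δ_(i-1)) read
  2·σ_0 + 6·σ_1 + 1·σ_2 = 6(Δ_1 - Δ_0) = -39
Natural end conditions: σ_0 = σ_2 = 0.
Hence σ_0 = 0, σ_1 = -13/2, σ_2 = 0.
On [0, 2], p'(x) = b_0 + 2c_0·x + 3d_0·x² with b_0 = Δ_0 - h_0(2σ_0 + σ_1)/6 = 5/3, c_0 = σ_0/2 = 0, d_0 = (σ_1 - σ_0)/(6h_0) = -13/24. So p'(0) = 5/3.

1.6667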